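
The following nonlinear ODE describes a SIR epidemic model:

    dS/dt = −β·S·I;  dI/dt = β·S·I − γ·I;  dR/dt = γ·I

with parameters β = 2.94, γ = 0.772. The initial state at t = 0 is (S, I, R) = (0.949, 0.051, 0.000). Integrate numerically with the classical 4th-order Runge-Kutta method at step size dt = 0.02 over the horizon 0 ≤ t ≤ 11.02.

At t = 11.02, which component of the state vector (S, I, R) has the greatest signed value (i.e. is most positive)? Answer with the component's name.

largest component: R

t=0.000: state=(0.949, 0.051, 0.000)
step 1 (dt=0.02): k1=(-0.142, 0.103, 0.039), k2=(-0.145, 0.105, 0.040), k3=(-0.145, 0.105, 0.040), k4=(-0.148, 0.107, 0.041); state += dt/6·(k1+2k2+2k3+k4)
t=0.020: state=(0.946, 0.053, 0.001)
t=0.040: state=(0.943, 0.055, 0.002)
t=0.060: state=(0.940, 0.058, 0.003)
continuing one RK4 step at a time; state shown every 25 steps (Δt=0.5):
t=0.500: state=(0.837, 0.130, 0.033)
t=1.000: state=(0.629, 0.263, 0.108)
t=1.500: state=(0.390, 0.377, 0.234)
t=2.000: state=(0.218, 0.396, 0.386)
t=2.500: state=(0.126, 0.344, 0.530)
t=3.000: state=(0.080, 0.271, 0.649)
t=3.500: state=(0.057, 0.203, 0.740)
t=4.000: state=(0.044, 0.149, 0.807)
t=4.500: state=(0.036, 0.107, 0.856)
t=5.000: state=(0.032, 0.077, 0.892)
t=5.500: state=(0.029, 0.054, 0.917)
t=6.000: state=(0.027, 0.039, 0.934)
t=6.500: state=(0.026, 0.027, 0.947)
t=7.000: state=(0.025, 0.019, 0.956)
t=7.500: state=(0.024, 0.014, 0.962)
t=8.000: state=(0.024, 0.010, 0.967)
t=8.500: state=(0.024, 0.007, 0.970)
t=9.000: state=(0.023, 0.005, 0.972)
t=9.500: state=(0.023, 0.003, 0.973)
t=10.000: state=(0.023, 0.002, 0.974)
t=10.500: state=(0.023, 0.002, 0.975)
t=11.000: state=(0.023, 0.001, 0.976)
t=11.020: state=(0.023, 0.001, 0.976)
compare at T: S=0.023, I=0.001, R=0.976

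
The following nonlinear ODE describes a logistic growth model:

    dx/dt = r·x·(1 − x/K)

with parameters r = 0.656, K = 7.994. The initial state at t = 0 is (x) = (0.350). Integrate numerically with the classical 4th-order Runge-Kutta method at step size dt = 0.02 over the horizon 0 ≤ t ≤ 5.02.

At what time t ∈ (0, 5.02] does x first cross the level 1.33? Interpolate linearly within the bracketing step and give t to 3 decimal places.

t=0.000: state=(0.350)
step 1 (dt=0.02): k1=(0.220), k2=(0.221), k3=(0.221), k4=(0.222); state += dt/6·(k1+2k2+2k3+k4)
t=0.020: state=(0.354)
t=0.040: state=(0.359)
t=0.060: state=(0.363)
continuing one RK4 step at a time; state shown every 10 steps (Δt=0.2):
t=0.200: state=(0.397)
t=0.400: state=(0.449)
t=0.600: state=(0.508)
t=0.800: state=(0.574)
t=1.000: state=(0.648)
t=1.200: state=(0.731)
t=1.400: state=(0.823)
t=1.600: state=(0.925)
t=1.800: state=(1.037)
t=2.000: state=(1.162)
t=2.200: state=(1.298)
t=2.240: state=(1.327)
next step: t=2.260: state=(1.342) — x has crossed 1.33
linear interpolation between t=2.240 (1.32694) and t=2.260 (1.34152) → t≈2.244

t = 2.244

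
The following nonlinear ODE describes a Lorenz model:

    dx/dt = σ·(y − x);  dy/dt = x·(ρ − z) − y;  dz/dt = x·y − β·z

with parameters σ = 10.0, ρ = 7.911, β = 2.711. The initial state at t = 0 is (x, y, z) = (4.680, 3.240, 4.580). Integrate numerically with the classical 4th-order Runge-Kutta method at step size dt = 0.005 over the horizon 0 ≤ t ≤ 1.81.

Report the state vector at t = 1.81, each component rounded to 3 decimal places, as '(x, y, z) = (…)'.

t=0.000: state=(4.680, 3.240, 4.580)
step 1 (dt=0.005): k1=(-14.400, 12.349, 2.747), k2=(-13.731, 12.166, 2.755), k3=(-13.753, 12.172, 2.758), k4=(-13.104, 11.996, 2.767); state += dt/6·(k1+2k2+2k3+k4)
t=0.005: state=(4.611, 3.301, 4.594)
t=0.010: state=(4.549, 3.360, 4.608)
t=0.015: state=(4.492, 3.418, 4.622)
continuing one RK4 step at a time; state shown every 20 steps (Δt=0.1):
t=0.100: state=(4.154, 4.229, 4.911)
t=0.200: state=(4.475, 4.941, 5.482)
t=0.300: state=(4.946, 5.372, 6.332)
t=0.400: state=(5.247, 5.394, 7.263)
t=0.500: state=(5.217, 5.015, 7.945)
t=0.600: state=(4.884, 4.451, 8.154)
t=0.700: state=(4.420, 3.958, 7.919)
t=0.800: state=(4.011, 3.671, 7.432)
t=0.900: state=(3.759, 3.598, 6.891)
t=1.000: state=(3.687, 3.701, 6.437)
t=1.100: state=(3.775, 3.928, 6.151)
t=1.200: state=(3.979, 4.224, 6.075)
t=1.300: state=(4.244, 4.519, 6.212)
t=1.400: state=(4.504, 4.736, 6.520)
t=1.500: state=(4.686, 4.809, 6.904)
t=1.600: state=(4.740, 4.723, 7.242)
t=1.700: state=(4.660, 4.524, 7.430)
t=1.800: state=(4.489, 4.296, 7.431)
t=1.810: state=(4.470, 4.275, 7.421)

(x, y, z) = (4.470, 4.275, 7.421)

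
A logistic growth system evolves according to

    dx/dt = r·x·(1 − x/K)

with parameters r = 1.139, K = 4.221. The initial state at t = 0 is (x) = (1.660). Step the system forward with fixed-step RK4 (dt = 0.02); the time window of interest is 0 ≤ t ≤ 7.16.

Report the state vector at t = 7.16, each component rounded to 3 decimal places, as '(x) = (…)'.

(x) = (4.219)

t=0.000: state=(1.660)
step 1 (dt=0.02): k1=(1.147), k2=(1.150), k3=(1.150), k4=(1.153); state += dt/6·(k1+2k2+2k3+k4)
t=0.020: state=(1.683)
t=0.040: state=(1.706)
t=0.060: state=(1.729)
continuing one RK4 step at a time; state shown every 25 steps (Δt=0.5):
t=0.500: state=(2.254)
t=1.000: state=(2.825)
t=1.500: state=(3.299)
t=2.000: state=(3.645)
t=2.500: state=(3.874)
t=3.000: state=(4.018)
t=3.500: state=(4.103)
t=4.000: state=(4.154)
t=4.500: state=(4.183)
t=5.000: state=(4.199)
t=5.500: state=(4.209)
t=6.000: state=(4.214)
t=6.500: state=(4.217)
t=7.000: state=(4.219)
t=7.160: state=(4.219)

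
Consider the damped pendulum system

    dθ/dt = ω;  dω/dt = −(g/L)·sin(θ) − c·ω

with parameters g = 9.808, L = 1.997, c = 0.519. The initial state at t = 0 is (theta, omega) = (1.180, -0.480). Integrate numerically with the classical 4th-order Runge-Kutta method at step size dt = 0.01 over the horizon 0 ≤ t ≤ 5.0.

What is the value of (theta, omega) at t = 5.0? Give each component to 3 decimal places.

t=0.000: state=(1.180, -0.480)
step 1 (dt=0.01): k1=(-0.480, -4.292), k2=(-0.501, -4.276), k3=(-0.501, -4.276), k4=(-0.523, -4.260); state += dt/6·(k1+2k2+2k3+k4)
t=0.010: state=(1.175, -0.523)
t=0.020: state=(1.170, -0.565)
t=0.030: state=(1.164, -0.607)
continuing one RK4 step at a time; state shown every 20 steps (Δt=0.2):
t=0.200: state=(1.003, -1.264)
t=0.400: state=(0.688, -1.839)
t=0.600: state=(0.289, -2.093)
t=0.800: state=(-0.123, -1.958)
t=1.000: state=(-0.472, -1.483)
t=1.200: state=(-0.703, -0.811)
t=1.400: state=(-0.793, -0.088)
t=1.600: state=(-0.742, 0.576)
t=1.800: state=(-0.572, 1.094)
t=2.000: state=(-0.320, 1.390)
t=2.200: state=(-0.035, 1.415)
t=2.400: state=(0.229, 1.179)
t=2.600: state=(0.424, 0.757)
t=2.800: state=(0.525, 0.248)
t=3.000: state=(0.524, -0.251)
t=3.200: state=(0.431, -0.660)
t=3.400: state=(0.270, -0.918)
t=3.600: state=(0.077, -0.988)
t=3.800: state=(-0.112, -0.870)
t=4.000: state=(-0.262, -0.606)
t=4.200: state=(-0.349, -0.260)
t=4.400: state=(-0.365, 0.097)
t=4.600: state=(-0.314, 0.402)
t=4.800: state=(-0.211, 0.606)
t=5.000: state=(-0.080, 0.682)

(theta, omega) = (-0.080, 0.682)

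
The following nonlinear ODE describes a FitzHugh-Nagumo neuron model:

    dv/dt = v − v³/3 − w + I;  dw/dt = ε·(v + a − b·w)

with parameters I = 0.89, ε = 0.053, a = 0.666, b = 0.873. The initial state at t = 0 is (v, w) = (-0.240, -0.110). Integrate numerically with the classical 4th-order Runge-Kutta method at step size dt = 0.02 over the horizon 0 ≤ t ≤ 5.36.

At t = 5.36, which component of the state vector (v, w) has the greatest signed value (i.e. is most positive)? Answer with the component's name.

t=0.000: state=(-0.240, -0.110)
step 1 (dt=0.02): k1=(0.765, 0.028), k2=(0.772, 0.028), k3=(0.772, 0.028), k4=(0.779, 0.028); state += dt/6·(k1+2k2+2k3+k4)
t=0.020: state=(-0.225, -0.109)
t=0.040: state=(-0.209, -0.109)
t=0.060: state=(-0.193, -0.108)
continuing one RK4 step at a time; state shown every 10 steps (Δt=0.2):
t=0.200: state=(-0.072, -0.104)
t=0.400: state=(0.131, -0.095)
t=0.600: state=(0.376, -0.085)
t=0.800: state=(0.663, -0.072)
t=1.000: state=(0.980, -0.055)
t=1.200: state=(1.294, -0.036)
t=1.400: state=(1.565, -0.013)
t=1.600: state=(1.765, 0.012)
t=1.800: state=(1.893, 0.038)
t=2.000: state=(1.966, 0.065)
t=2.200: state=(2.003, 0.092)
t=2.400: state=(2.019, 0.120)
t=2.600: state=(2.024, 0.147)
t=2.800: state=(2.022, 0.174)
t=3.000: state=(2.017, 0.201)
t=3.200: state=(2.011, 0.227)
t=3.400: state=(2.003, 0.253)
t=3.600: state=(1.995, 0.279)
t=3.800: state=(1.987, 0.305)
t=4.000: state=(1.978, 0.330)
t=4.200: state=(1.970, 0.355)
t=4.400: state=(1.961, 0.379)
t=4.600: state=(1.953, 0.403)
t=4.800: state=(1.944, 0.427)
t=5.000: state=(1.936, 0.451)
t=5.200: state=(1.927, 0.474)
t=5.360: state=(1.920, 0.492)
compare at T: v=1.920, w=0.492

largest component: v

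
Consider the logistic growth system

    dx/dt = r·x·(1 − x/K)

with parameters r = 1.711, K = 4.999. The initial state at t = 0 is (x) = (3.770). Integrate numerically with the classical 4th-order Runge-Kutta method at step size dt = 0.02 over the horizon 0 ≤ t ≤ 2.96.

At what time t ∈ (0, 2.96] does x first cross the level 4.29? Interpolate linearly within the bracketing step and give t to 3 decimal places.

t=0.000: state=(3.770)
step 1 (dt=0.02): k1=(1.586), k2=(1.572), k3=(1.572), k4=(1.558); state += dt/6·(k1+2k2+2k3+k4)
t=0.020: state=(3.801)
t=0.040: state=(3.832)
t=0.060: state=(3.863)
continuing one RK4 step at a time; state shown every 5 steps (Δt=0.1):
t=0.100: state=(3.922)
t=0.200: state=(4.059)
t=0.300: state=(4.183)
t=0.380: state=(4.272)
next step: t=0.400: state=(4.293) — x has crossed 4.29
linear interpolation between t=0.380 (4.27209) and t=0.400 (4.29309) → t≈0.397

t = 0.397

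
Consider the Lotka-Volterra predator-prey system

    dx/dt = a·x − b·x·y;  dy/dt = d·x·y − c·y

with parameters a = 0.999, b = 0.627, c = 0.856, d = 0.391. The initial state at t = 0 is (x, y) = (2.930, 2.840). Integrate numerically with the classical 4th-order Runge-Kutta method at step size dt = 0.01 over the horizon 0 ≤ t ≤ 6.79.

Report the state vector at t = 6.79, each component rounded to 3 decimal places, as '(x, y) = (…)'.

t=0.000: state=(2.930, 2.840)
step 1 (dt=0.01): k1=(-2.290, 0.823), k2=(-2.289, 0.811), k3=(-2.289, 0.811), k4=(-2.287, 0.799); state += dt/6·(k1+2k2+2k3+k4)
t=0.010: state=(2.907, 2.848)
t=0.020: state=(2.884, 2.856)
t=0.030: state=(2.861, 2.864)
continuing one RK4 step at a time; state shown every 25 steps (Δt=0.25):
t=0.250: state=(2.381, 2.971)
t=0.500: state=(1.917, 2.957)
t=0.750: state=(1.562, 2.827)
t=1.000: state=(1.307, 2.624)
t=1.250: state=(1.133, 2.385)
t=1.500: state=(1.020, 2.139)
t=1.750: state=(0.954, 1.901)
t=2.000: state=(0.925, 1.682)
t=2.250: state=(0.927, 1.486)
t=2.500: state=(0.956, 1.315)
t=2.750: state=(1.010, 1.169)
t=3.000: state=(1.090, 1.045)
t=3.250: state=(1.198, 0.944)
t=3.500: state=(1.335, 0.862)
t=3.750: state=(1.505, 0.799)
t=4.000: state=(1.711, 0.755)
t=4.250: state=(1.956, 0.729)
t=4.500: state=(2.241, 0.722)
t=4.750: state=(2.567, 0.737)
t=5.000: state=(2.927, 0.779)
t=5.250: state=(3.308, 0.852)
t=5.500: state=(3.684, 0.969)
t=5.750: state=(4.012, 1.140)
t=6.000: state=(4.232, 1.379)
t=6.250: state=(4.275, 1.690)
t=6.500: state=(4.093, 2.058)
t=6.750: state=(3.694, 2.434)
t=6.790: state=(3.614, 2.491)

(x, y) = (3.614, 2.491)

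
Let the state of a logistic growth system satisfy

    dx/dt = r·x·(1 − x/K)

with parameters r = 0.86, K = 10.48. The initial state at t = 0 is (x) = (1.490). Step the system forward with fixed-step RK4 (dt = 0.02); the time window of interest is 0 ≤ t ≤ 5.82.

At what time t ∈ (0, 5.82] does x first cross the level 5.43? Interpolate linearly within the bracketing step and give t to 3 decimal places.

t = 2.174

t=0.000: state=(1.490)
step 1 (dt=0.02): k1=(1.099), k2=(1.106), k3=(1.106), k4=(1.113); state += dt/6·(k1+2k2+2k3+k4)
t=0.020: state=(1.512)
t=0.040: state=(1.535)
t=0.060: state=(1.557)
continuing one RK4 step at a time; state shown every 10 steps (Δt=0.2):
t=0.200: state=(1.724)
t=0.400: state=(1.986)
t=0.600: state=(2.278)
t=0.800: state=(2.599)
t=1.000: state=(2.949)
t=1.200: state=(3.327)
t=1.400: state=(3.730)
t=1.600: state=(4.152)
t=1.800: state=(4.590)
t=2.000: state=(5.037)
t=2.160: state=(5.398)
next step: t=2.180: state=(5.443) — x has crossed 5.43
linear interpolation between t=2.160 (5.39784) and t=2.180 (5.44285) → t≈2.174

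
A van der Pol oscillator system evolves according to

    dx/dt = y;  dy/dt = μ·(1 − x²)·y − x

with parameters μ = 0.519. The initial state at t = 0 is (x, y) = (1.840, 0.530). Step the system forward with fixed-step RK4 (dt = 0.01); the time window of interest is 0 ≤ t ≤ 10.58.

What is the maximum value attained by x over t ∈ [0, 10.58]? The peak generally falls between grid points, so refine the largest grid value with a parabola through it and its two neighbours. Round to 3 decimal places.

max x = 1.999

t=0.000: state=(1.840, 0.530)
step 1 (dt=0.01): k1=(0.530, -2.496), k2=(0.518, -2.486), k3=(0.518, -2.486), k4=(0.505, -2.476); state += dt/6·(k1+2k2+2k3+k4)
t=0.010: state=(1.845, 0.505)
t=0.020: state=(1.850, 0.480)
t=0.030: state=(1.855, 0.456)
continuing one RK4 step at a time; state shown every 50 steps (Δt=0.5):
t=0.500: state=(1.843, -0.415)
t=1.000: state=(1.497, -0.937)
t=1.500: state=(0.915, -1.404)
t=2.000: state=(0.074, -1.967)
t=2.500: state=(-0.992, -2.125)
t=3.000: state=(-1.809, -0.969)
t=3.500: state=(-1.969, 0.214)
t=4.000: state=(-1.698, 0.809)
t=4.500: state=(-1.184, 1.246)
t=5.000: state=(-0.434, 1.778)
t=5.500: state=(0.588, 2.231)
t=6.000: state=(1.594, 1.527)
t=6.500: state=(1.994, 0.137)
t=7.000: state=(1.846, -0.633)
t=7.500: state=(1.414, -1.081)
t=8.000: state=(0.758, -1.561)
t=8.500: state=(-0.166, -2.125)
t=9.000: state=(-1.255, -1.992)
t=9.500: state=(-1.927, -0.620)
t=10.000: state=(-1.950, 0.404)
t=10.500: state=(-1.609, 0.919)
t=10.580: state=(-1.533, 0.986)
largest grid value and its neighbours: x(6.560)=1.99869, x(6.570)=1.99869, x(6.580)=1.99849
parabola through these three points peaks at t≈6.565 with x≈1.99871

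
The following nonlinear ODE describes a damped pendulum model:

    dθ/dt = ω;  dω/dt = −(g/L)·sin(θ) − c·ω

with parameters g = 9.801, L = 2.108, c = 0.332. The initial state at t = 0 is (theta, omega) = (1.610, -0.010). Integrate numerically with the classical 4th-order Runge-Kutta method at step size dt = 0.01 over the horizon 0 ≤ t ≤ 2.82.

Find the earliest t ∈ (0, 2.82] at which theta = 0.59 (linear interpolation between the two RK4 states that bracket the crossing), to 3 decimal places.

t=0.000: state=(1.610, -0.010)
step 1 (dt=0.01): k1=(-0.010, -4.643), k2=(-0.033, -4.635), k3=(-0.033, -4.635), k4=(-0.056, -4.627); state += dt/6·(k1+2k2+2k3+k4)
t=0.010: state=(1.610, -0.056)
t=0.020: state=(1.609, -0.103)
t=0.030: state=(1.608, -0.149)
continuing one RK4 step at a time; state shown every 10 steps (Δt=0.1):
t=0.100: state=(1.586, -0.467)
t=0.200: state=(1.517, -0.909)
t=0.300: state=(1.405, -1.333)
t=0.400: state=(1.251, -1.734)
t=0.500: state=(1.059, -2.095)
t=0.600: state=(0.834, -2.398)
t=0.690: state=(0.609, -2.599)
next step: t=0.700: state=(0.583, -2.617) — theta has crossed 0.59
linear interpolation between t=0.690 (0.60872) and t=0.700 (0.58264) → t≈0.697

t = 0.697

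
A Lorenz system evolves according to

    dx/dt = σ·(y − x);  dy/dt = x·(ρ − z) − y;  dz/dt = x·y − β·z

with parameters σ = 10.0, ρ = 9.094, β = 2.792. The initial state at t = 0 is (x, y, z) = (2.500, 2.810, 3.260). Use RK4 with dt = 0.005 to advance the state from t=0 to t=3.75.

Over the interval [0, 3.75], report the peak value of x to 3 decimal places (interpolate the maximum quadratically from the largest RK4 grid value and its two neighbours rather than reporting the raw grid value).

max x = 6.978

t=0.000: state=(2.500, 2.810, 3.260)
step 1 (dt=0.005): k1=(3.100, 11.775, -2.077), k2=(3.317, 11.804, -1.967), k3=(3.312, 11.806, -1.966), k4=(3.525, 11.837, -1.854); state += dt/6·(k1+2k2+2k3+k4)
t=0.005: state=(2.517, 2.869, 3.250)
t=0.010: state=(2.535, 2.928, 3.241)
t=0.015: state=(2.556, 2.988, 3.234)
continuing one RK4 step at a time; state shown every 40 steps (Δt=0.2):
t=0.200: state=(4.299, 5.618, 4.103)
t=0.400: state=(6.775, 7.464, 8.550)
t=0.600: state=(5.855, 4.533, 11.096)
t=0.800: state=(3.562, 2.866, 8.710)
t=1.000: state=(3.120, 3.295, 6.440)
t=1.200: state=(4.016, 4.686, 5.863)
t=1.400: state=(5.436, 6.031, 7.435)
t=1.600: state=(5.759, 5.436, 9.461)
t=1.800: state=(4.654, 4.080, 9.119)
t=2.000: state=(3.960, 3.870, 7.704)
t=2.200: state=(4.218, 4.523, 6.996)
t=2.400: state=(4.947, 5.294, 7.525)
t=2.600: state=(5.303, 5.269, 8.588)
t=2.800: state=(4.897, 4.602, 8.774)
t=3.000: state=(4.423, 4.293, 8.116)
t=3.200: state=(4.424, 4.540, 7.594)
t=3.400: state=(4.770, 4.958, 7.715)
t=3.600: state=(5.020, 5.054, 8.232)
t=3.750: state=(4.959, 4.854, 8.457)
largest grid value and its neighbours: x(0.450)=6.97448, x(0.455)=6.97746, x(0.460)=6.97723
parabola through these three points peaks at t≈0.457 with x≈6.97776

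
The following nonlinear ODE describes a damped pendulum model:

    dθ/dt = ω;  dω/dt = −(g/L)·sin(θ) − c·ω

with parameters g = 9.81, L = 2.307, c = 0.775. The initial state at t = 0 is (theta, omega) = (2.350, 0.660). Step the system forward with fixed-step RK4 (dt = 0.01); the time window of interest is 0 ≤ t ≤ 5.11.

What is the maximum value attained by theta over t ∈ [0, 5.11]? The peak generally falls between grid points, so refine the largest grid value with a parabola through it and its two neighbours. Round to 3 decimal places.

t=0.000: state=(2.350, 0.660)
step 1 (dt=0.01): k1=(0.660, -3.537), k2=(0.642, -3.513), k3=(0.642, -3.514), k4=(0.625, -3.490); state += dt/6·(k1+2k2+2k3+k4)
t=0.010: state=(2.356, 0.625)
t=0.020: state=(2.362, 0.590)
t=0.030: state=(2.368, 0.556)
continuing one RK4 step at a time; state shown every 20 steps (Δt=0.2):
t=0.200: state=(2.417, 0.030)
t=0.400: state=(2.368, -0.506)
t=0.600: state=(2.216, -1.021)
t=0.800: state=(1.958, -1.555)
t=1.000: state=(1.593, -2.098)
t=1.200: state=(1.124, -2.560)
t=1.400: state=(0.585, -2.778)
t=1.600: state=(0.039, -2.611)
t=1.800: state=(-0.434, -2.071)
t=2.000: state=(-0.775, -1.317)
t=2.200: state=(-0.958, -0.520)
t=2.400: state=(-0.988, 0.211)
t=2.600: state=(-0.882, 0.818)
t=2.800: state=(-0.672, 1.255)
t=3.000: state=(-0.395, 1.474)
t=3.200: state=(-0.098, 1.451)
t=3.400: state=(0.171, 1.208)
t=3.600: state=(0.375, 0.816)
t=3.800: state=(0.493, 0.361)
t=4.000: state=(0.520, -0.078)
t=4.200: state=(0.467, -0.444)
t=4.400: state=(0.351, -0.695)
t=4.600: state=(0.198, -0.808)
t=4.800: state=(0.037, -0.782)
t=5.000: state=(-0.107, -0.639)
t=5.110: state=(-0.171, -0.524)
largest grid value and its neighbours: theta(0.200)=2.41670, theta(0.210)=2.41686, theta(0.220)=2.41674
parabola through these three points peaks at t≈0.211 with theta≈2.41686

max theta = 2.417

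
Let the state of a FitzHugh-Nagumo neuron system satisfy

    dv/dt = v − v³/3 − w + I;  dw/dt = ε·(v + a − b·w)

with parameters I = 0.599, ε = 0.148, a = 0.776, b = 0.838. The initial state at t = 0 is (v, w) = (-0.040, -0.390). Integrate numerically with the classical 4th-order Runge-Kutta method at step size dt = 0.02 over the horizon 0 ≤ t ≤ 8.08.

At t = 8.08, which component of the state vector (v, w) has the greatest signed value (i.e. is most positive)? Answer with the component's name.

largest component: w

t=0.000: state=(-0.040, -0.390)
step 1 (dt=0.02): k1=(0.949, 0.157), k2=(0.957, 0.159), k3=(0.957, 0.159), k4=(0.965, 0.160); state += dt/6·(k1+2k2+2k3+k4)
t=0.020: state=(-0.021, -0.387)
t=0.040: state=(-0.001, -0.384)
t=0.060: state=(0.018, -0.380)
continuing one RK4 step at a time; state shown every 25 steps (Δt=0.5):
t=0.500: state=(0.543, -0.294)
t=1.000: state=(1.266, -0.155)
t=1.500: state=(1.746, 0.020)
t=2.000: state=(1.878, 0.206)
t=2.500: state=(1.865, 0.384)
t=3.000: state=(1.812, 0.549)
t=3.500: state=(1.748, 0.699)
t=4.000: state=(1.680, 0.836)
t=4.500: state=(1.610, 0.959)
t=5.000: state=(1.538, 1.070)
t=5.500: state=(1.464, 1.169)
t=6.000: state=(1.386, 1.257)
t=6.500: state=(1.304, 1.334)
t=7.000: state=(1.216, 1.399)
t=7.500: state=(1.119, 1.455)
t=8.000: state=(1.010, 1.499)
t=8.080: state=(0.991, 1.506)
compare at T: v=0.991, w=1.506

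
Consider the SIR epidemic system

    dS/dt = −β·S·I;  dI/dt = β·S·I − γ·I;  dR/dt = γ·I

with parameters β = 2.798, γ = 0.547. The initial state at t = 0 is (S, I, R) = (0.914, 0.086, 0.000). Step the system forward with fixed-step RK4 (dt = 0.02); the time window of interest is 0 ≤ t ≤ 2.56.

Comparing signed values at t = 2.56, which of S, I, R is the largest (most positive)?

largest component: R

t=0.000: state=(0.914, 0.086, 0.000)
step 1 (dt=0.02): k1=(-0.220, 0.173, 0.047), k2=(-0.224, 0.176, 0.048), k3=(-0.224, 0.176, 0.048), k4=(-0.228, 0.179, 0.049); state += dt/6·(k1+2k2+2k3+k4)
t=0.020: state=(0.910, 0.090, 0.001)
t=0.040: state=(0.905, 0.093, 0.002)
t=0.060: state=(0.900, 0.097, 0.003)
continuing one RK4 step at a time; state shown every 5 steps (Δt=0.1):
t=0.100: state=(0.890, 0.105, 0.005)
t=0.200: state=(0.862, 0.127, 0.012)
t=0.300: state=(0.829, 0.152, 0.019)
t=0.400: state=(0.791, 0.181, 0.028)
t=0.500: state=(0.749, 0.212, 0.039)
t=0.600: state=(0.702, 0.246, 0.051)
t=0.700: state=(0.652, 0.282, 0.066)
t=0.800: state=(0.600, 0.318, 0.082)
t=0.900: state=(0.546, 0.353, 0.101)
t=1.000: state=(0.492, 0.387, 0.121)
t=1.100: state=(0.440, 0.417, 0.143)
t=1.200: state=(0.390, 0.443, 0.166)
t=1.300: state=(0.343, 0.465, 0.191)
t=1.400: state=(0.301, 0.482, 0.217)
t=1.500: state=(0.262, 0.494, 0.244)
t=1.600: state=(0.228, 0.501, 0.271)
t=1.700: state=(0.198, 0.503, 0.299)
t=1.800: state=(0.172, 0.502, 0.326)
t=1.900: state=(0.150, 0.497, 0.353)
t=2.000: state=(0.131, 0.489, 0.380)
t=2.100: state=(0.114, 0.479, 0.407)
t=2.200: state=(0.100, 0.467, 0.433)
t=2.300: state=(0.088, 0.454, 0.458)
t=2.400: state=(0.077, 0.440, 0.482)
t=2.500: state=(0.069, 0.425, 0.506)
t=2.560: state=(0.064, 0.416, 0.520)
compare at T: S=0.064, I=0.416, R=0.520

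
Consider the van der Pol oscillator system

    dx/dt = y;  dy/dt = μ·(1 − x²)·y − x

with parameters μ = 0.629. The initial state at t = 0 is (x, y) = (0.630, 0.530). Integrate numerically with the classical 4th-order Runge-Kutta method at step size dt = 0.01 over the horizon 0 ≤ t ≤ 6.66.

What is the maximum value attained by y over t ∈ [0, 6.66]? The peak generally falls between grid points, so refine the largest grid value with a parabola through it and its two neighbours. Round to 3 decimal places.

max y = 2.090

t=0.000: state=(0.630, 0.530)
step 1 (dt=0.01): k1=(0.530, -0.429), k2=(0.528, -0.434), k3=(0.528, -0.434), k4=(0.526, -0.438); state += dt/6·(k1+2k2+2k3+k4)
t=0.010: state=(0.635, 0.526)
t=0.020: state=(0.641, 0.521)
t=0.030: state=(0.646, 0.517)
continuing one RK4 step at a time; state shown every 25 steps (Δt=0.25):
t=0.250: state=(0.747, 0.396)
t=0.500: state=(0.824, 0.217)
t=0.750: state=(0.853, 0.012)
t=1.000: state=(0.829, -0.204)
t=1.250: state=(0.751, -0.421)
t=1.500: state=(0.619, -0.638)
t=1.750: state=(0.432, -0.855)
t=2.000: state=(0.191, -1.070)
t=2.250: state=(-0.101, -1.264)
t=2.500: state=(-0.435, -1.391)
t=2.750: state=(-0.785, -1.374)
t=3.000: state=(-1.105, -1.157)
t=3.250: state=(-1.349, -0.770)
t=3.500: state=(-1.486, -0.326)
t=3.750: state=(-1.516, 0.075)
t=4.000: state=(-1.455, 0.401)
t=4.250: state=(-1.320, 0.671)
t=4.500: state=(-1.121, 0.916)
t=4.750: state=(-0.861, 1.167)
t=5.000: state=(-0.535, 1.446)
t=5.250: state=(-0.136, 1.751)
t=5.500: state=(0.337, 2.016)
t=5.750: state=(0.855, 2.070)
t=6.000: state=(1.338, 1.727)
t=6.250: state=(1.690, 1.056)
t=6.500: state=(1.866, 0.369)
t=6.660: state=(1.896, 0.020)
largest grid value and its neighbours: y(5.660)=2.08962, y(5.670)=2.08995, y(5.680)=2.08969
parabola through these three points peaks at t≈5.671 with y≈2.08995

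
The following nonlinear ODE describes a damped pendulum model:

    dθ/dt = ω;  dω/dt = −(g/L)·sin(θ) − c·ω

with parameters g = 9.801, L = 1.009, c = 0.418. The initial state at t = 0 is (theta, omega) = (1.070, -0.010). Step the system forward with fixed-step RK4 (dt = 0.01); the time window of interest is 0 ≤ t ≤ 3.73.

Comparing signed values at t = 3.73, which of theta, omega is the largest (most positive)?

t=0.000: state=(1.070, -0.010)
step 1 (dt=0.01): k1=(-0.010, -8.517), k2=(-0.053, -8.499), k3=(-0.052, -8.498), k4=(-0.095, -8.479); state += dt/6·(k1+2k2+2k3+k4)
t=0.010: state=(1.069, -0.095)
t=0.020: state=(1.068, -0.180)
t=0.030: state=(1.066, -0.264)
continuing one RK4 step at a time; state shown every 20 steps (Δt=0.2):
t=0.200: state=(0.905, -1.588)
t=0.400: state=(0.468, -2.654)
t=0.600: state=(-0.093, -2.781)
t=0.800: state=(-0.577, -1.920)
t=1.000: state=(-0.826, -0.532)
t=1.200: state=(-0.788, 0.887)
t=1.400: state=(-0.495, 1.950)
t=1.600: state=(-0.056, 2.301)
t=1.800: state=(0.368, 1.808)
t=2.000: state=(0.629, 0.743)
t=2.200: state=(0.656, -0.464)
t=2.400: state=(0.459, -1.435)
t=2.600: state=(0.119, -1.857)
t=2.800: state=(-0.236, -1.586)
t=3.000: state=(-0.479, -0.781)
t=3.200: state=(-0.536, 0.215)
t=3.400: state=(-0.403, 1.063)
t=3.600: state=(-0.140, 1.485)
t=3.730: state=(0.054, 1.458)
compare at T: theta=0.054, omega=1.458

largest component: omega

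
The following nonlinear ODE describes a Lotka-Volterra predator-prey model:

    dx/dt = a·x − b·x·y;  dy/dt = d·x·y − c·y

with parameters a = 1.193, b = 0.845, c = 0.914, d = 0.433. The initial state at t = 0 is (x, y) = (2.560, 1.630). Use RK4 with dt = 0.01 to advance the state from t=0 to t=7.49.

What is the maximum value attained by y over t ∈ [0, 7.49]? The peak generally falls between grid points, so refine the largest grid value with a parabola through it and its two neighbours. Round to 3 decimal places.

t=0.000: state=(2.560, 1.630)
step 1 (dt=0.01): k1=(-0.472, 0.317), k2=(-0.475, 0.316), k3=(-0.475, 0.316), k4=(-0.478, 0.314); state += dt/6·(k1+2k2+2k3+k4)
t=0.010: state=(2.555, 1.633)
t=0.020: state=(2.550, 1.636)
t=0.030: state=(2.546, 1.639)
continuing one RK4 step at a time; state shown every 25 steps (Δt=0.25):
t=0.250: state=(2.426, 1.699)
t=0.500: state=(2.271, 1.744)
t=0.750: state=(2.113, 1.759)
t=1.000: state=(1.965, 1.745)
t=1.250: state=(1.839, 1.706)
t=1.500: state=(1.738, 1.647)
t=1.750: state=(1.666, 1.575)
t=2.000: state=(1.623, 1.497)
t=2.250: state=(1.607, 1.419)
t=2.500: state=(1.618, 1.344)
t=2.750: state=(1.653, 1.276)
t=3.000: state=(1.712, 1.218)
t=3.250: state=(1.793, 1.172)
t=3.500: state=(1.893, 1.138)
t=3.750: state=(2.011, 1.118)
t=4.000: state=(2.141, 1.114)
t=4.250: state=(2.278, 1.126)
t=4.500: state=(2.413, 1.155)
t=4.750: state=(2.536, 1.201)
t=5.000: state=(2.634, 1.265)
t=5.250: state=(2.695, 1.344)
t=5.500: state=(2.709, 1.433)
t=5.750: state=(2.670, 1.527)
t=6.000: state=(2.582, 1.615)
t=6.250: state=(2.453, 1.688)
t=6.500: state=(2.301, 1.738)
t=6.750: state=(2.142, 1.758)
t=7.000: state=(1.992, 1.750)
t=7.250: state=(1.861, 1.715)
t=7.490: state=(1.759, 1.662)
largest grid value and its neighbours: y(6.790)=1.75907, y(6.800)=1.75910, y(6.810)=1.75908
parabola through these three points peaks at t≈6.800 with y≈1.75910

max y = 1.759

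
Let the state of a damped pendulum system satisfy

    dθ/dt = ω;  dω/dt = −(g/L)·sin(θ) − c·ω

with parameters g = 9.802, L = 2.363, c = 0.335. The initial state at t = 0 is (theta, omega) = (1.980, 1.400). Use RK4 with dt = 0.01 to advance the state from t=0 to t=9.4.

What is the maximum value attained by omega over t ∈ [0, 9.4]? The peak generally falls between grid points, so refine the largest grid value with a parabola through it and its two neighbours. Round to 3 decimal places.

t=0.000: state=(1.980, 1.400)
step 1 (dt=0.01): k1=(1.400, -4.275), k2=(1.379, -4.256), k3=(1.379, -4.256), k4=(1.357, -4.237); state += dt/6·(k1+2k2+2k3+k4)
t=0.010: state=(1.994, 1.357)
t=0.020: state=(2.007, 1.315)
t=0.030: state=(2.020, 1.273)
continuing one RK4 step at a time; state shown every 50 steps (Δt=0.5):
t=0.500: state=(2.211, -0.386)
t=1.000: state=(1.607, -2.058)
t=1.500: state=(0.225, -3.166)
t=2.000: state=(-1.105, -1.798)
t=2.500: state=(-1.461, 0.342)
t=3.000: state=(-0.832, 2.045)
t=3.500: state=(0.317, 2.170)
t=4.000: state=(1.033, 0.556)
t=4.500: state=(0.864, -1.152)
t=5.000: state=(0.053, -1.824)
t=5.500: state=(-0.676, -0.880)
t=6.000: state=(-0.743, 0.588)
t=6.500: state=(-0.199, 1.397)
t=7.000: state=(0.428, 0.911)
t=7.500: state=(0.598, -0.250)
t=8.000: state=(0.243, -1.036)
t=8.500: state=(-0.265, -0.825)
t=9.000: state=(-0.467, 0.056)
t=9.400: state=(-0.312, 0.665)
largest grid value and its neighbours: omega(3.270)=2.39956, omega(3.280)=2.40000, omega(3.290)=2.39947
parabola through these three points peaks at t≈3.280 with omega≈2.40000

max omega = 2.400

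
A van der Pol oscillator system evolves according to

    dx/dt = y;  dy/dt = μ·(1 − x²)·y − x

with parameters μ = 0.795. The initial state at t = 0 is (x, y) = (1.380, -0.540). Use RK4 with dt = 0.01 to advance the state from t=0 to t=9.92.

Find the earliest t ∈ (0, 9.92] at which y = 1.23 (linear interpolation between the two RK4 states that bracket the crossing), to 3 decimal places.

t = 3.809

t=0.000: state=(1.380, -0.540)
step 1 (dt=0.01): k1=(-0.540, -0.992), k2=(-0.545, -0.989), k3=(-0.545, -0.989), k4=(-0.550, -0.986); state += dt/6·(k1+2k2+2k3+k4)
t=0.010: state=(1.375, -0.550)
t=0.020: state=(1.369, -0.560)
t=0.030: state=(1.363, -0.569)
continuing one RK4 step at a time; state shown every 50 steps (Δt=0.5):
t=0.500: state=(0.992, -1.013)
t=1.000: state=(0.342, -1.628)
t=1.500: state=(-0.654, -2.271)
t=2.000: state=(-1.648, -1.354)
t=2.500: state=(-1.930, 0.065)
t=3.000: state=(-1.736, 0.627)
t=3.500: state=(-1.337, 0.967)
t=3.800: state=(-1.011, 1.221)
next step: t=3.810: state=(-0.998, 1.231) — y has crossed 1.23
linear interpolation between t=3.800 (1.22111) and t=3.810 (1.23107) → t≈3.809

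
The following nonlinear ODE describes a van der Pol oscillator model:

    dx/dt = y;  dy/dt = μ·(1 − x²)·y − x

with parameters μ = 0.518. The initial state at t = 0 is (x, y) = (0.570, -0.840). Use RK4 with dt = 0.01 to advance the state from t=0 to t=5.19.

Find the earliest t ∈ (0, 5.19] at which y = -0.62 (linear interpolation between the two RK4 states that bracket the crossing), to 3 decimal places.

t=0.000: state=(0.570, -0.840)
step 1 (dt=0.01): k1=(-0.840, -0.864), k2=(-0.844, -0.863), k3=(-0.844, -0.863), k4=(-0.849, -0.863); state += dt/6·(k1+2k2+2k3+k4)
t=0.010: state=(0.562, -0.849)
t=0.020: state=(0.553, -0.857)
t=0.030: state=(0.544, -0.866)
continuing one RK4 step at a time; state shown every 20 steps (Δt=0.2):
t=0.200: state=(0.385, -1.010)
t=0.400: state=(0.167, -1.169)
t=0.600: state=(-0.081, -1.306)
t=0.800: state=(-0.353, -1.396)
t=1.000: state=(-0.634, -1.407)
t=1.200: state=(-0.908, -1.309)
t=1.400: state=(-1.150, -1.094)
t=1.600: state=(-1.340, -0.790)
t=1.690: state=(-1.404, -0.637)
next step: t=1.700: state=(-1.410, -0.620) — y has crossed -0.62
linear interpolation between t=1.690 (-0.63702) and t=1.700 (-0.61976) → t≈1.700

t = 1.700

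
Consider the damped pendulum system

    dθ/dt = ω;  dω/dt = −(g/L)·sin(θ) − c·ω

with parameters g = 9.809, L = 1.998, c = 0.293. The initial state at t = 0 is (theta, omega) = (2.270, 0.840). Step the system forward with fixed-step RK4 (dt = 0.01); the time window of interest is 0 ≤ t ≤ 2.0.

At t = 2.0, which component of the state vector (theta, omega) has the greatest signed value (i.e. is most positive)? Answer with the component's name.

largest component: omega

t=0.000: state=(2.270, 0.840)
step 1 (dt=0.01): k1=(0.840, -4.004), k2=(0.820, -3.984), k3=(0.820, -3.985), k4=(0.800, -3.966); state += dt/6·(k1+2k2+2k3+k4)
t=0.010: state=(2.278, 0.800)
t=0.020: state=(2.286, 0.761)
t=0.030: state=(2.293, 0.722)
continuing one RK4 step at a time; state shown every 10 steps (Δt=0.1):
t=0.100: state=(2.335, 0.457)
t=0.200: state=(2.362, 0.100)
t=0.300: state=(2.355, -0.243)
t=0.400: state=(2.314, -0.585)
t=0.500: state=(2.238, -0.935)
t=0.600: state=(2.126, -1.304)
t=0.700: state=(1.976, -1.694)
t=0.800: state=(1.786, -2.105)
t=0.900: state=(1.555, -2.524)
t=1.000: state=(1.282, -2.928)
t=1.100: state=(0.971, -3.279)
t=1.200: state=(0.630, -3.530)
t=1.300: state=(0.270, -3.638)
t=1.400: state=(-0.092, -3.575)
t=1.500: state=(-0.439, -3.344)
t=1.600: state=(-0.756, -2.974)
t=1.700: state=(-1.031, -2.511)
t=1.800: state=(-1.257, -1.998)
t=1.900: state=(-1.430, -1.469)
t=2.000: state=(-1.551, -0.945)
compare at T: theta=-1.551, omega=-0.945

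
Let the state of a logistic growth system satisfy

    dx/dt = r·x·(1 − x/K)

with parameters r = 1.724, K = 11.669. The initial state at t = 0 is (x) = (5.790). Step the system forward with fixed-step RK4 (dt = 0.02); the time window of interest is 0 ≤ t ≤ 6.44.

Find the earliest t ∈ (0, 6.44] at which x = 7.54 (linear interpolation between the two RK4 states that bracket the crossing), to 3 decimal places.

t=0.000: state=(5.790)
step 1 (dt=0.02): k1=(5.029), k2=(5.029), k3=(5.029), k4=(5.029); state += dt/6·(k1+2k2+2k3+k4)
t=0.020: state=(5.891)
t=0.040: state=(5.991)
t=0.060: state=(6.092)
t=0.340: state=(7.456)
next step: t=0.360: state=(7.549) — x has crossed 7.54
linear interpolation between t=0.340 (7.45617) and t=0.360 (7.54853) → t≈0.358

t = 0.358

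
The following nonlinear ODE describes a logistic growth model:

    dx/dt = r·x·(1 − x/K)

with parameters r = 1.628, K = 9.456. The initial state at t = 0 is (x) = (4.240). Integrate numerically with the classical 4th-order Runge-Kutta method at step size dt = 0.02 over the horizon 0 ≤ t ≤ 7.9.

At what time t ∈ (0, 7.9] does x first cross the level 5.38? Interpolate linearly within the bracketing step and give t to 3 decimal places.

t=0.000: state=(4.240)
step 1 (dt=0.02): k1=(3.808), k2=(3.814), k3=(3.814), k4=(3.819); state += dt/6·(k1+2k2+2k3+k4)
t=0.020: state=(4.316)
t=0.040: state=(4.393)
t=0.060: state=(4.469)
t=0.280: state=(5.313)
next step: t=0.300: state=(5.388) — x has crossed 5.38
linear interpolation between t=0.280 (5.31285) and t=0.300 (5.38849) → t≈0.298

t = 0.298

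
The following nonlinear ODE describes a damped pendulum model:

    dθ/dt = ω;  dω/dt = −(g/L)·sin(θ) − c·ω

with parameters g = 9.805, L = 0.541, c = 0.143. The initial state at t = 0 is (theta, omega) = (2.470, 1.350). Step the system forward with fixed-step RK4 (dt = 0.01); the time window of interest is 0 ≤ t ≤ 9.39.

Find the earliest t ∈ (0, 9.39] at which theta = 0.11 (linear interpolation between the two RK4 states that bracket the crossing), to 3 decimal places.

t = 0.748

t=0.000: state=(2.470, 1.350)
step 1 (dt=0.01): k1=(1.350, -11.470), k2=(1.293, -11.366), k3=(1.293, -11.370), k4=(1.236, -11.270); state += dt/6·(k1+2k2+2k3+k4)
t=0.010: state=(2.483, 1.236)
t=0.020: state=(2.495, 1.125)
t=0.030: state=(2.505, 1.015)
continuing one RK4 step at a time; state shown every 50 steps (Δt=0.5):
t=0.500: state=(1.761, -4.760)
t=0.740: state=(0.171, -7.883)
next step: t=0.750: state=(0.092, -7.895) — theta has crossed 0.11
linear interpolation between t=0.740 (0.17137) and t=0.750 (0.09247) → t≈0.748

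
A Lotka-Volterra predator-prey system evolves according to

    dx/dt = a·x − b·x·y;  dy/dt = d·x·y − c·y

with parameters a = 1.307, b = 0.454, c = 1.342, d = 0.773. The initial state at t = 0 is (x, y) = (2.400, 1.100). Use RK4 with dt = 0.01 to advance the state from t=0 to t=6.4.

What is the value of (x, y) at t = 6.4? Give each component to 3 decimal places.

(x, y) = (2.834, 5.470)

t=0.000: state=(2.400, 1.100)
step 1 (dt=0.01): k1=(1.938, 0.565), k2=(1.943, 0.574), k3=(1.943, 0.574), k4=(1.948, 0.584); state += dt/6·(k1+2k2+2k3+k4)
t=0.010: state=(2.419, 1.106)
t=0.020: state=(2.439, 1.112)
t=0.030: state=(2.459, 1.118)
continuing one RK4 step at a time; state shown every 25 steps (Δt=0.25):
t=0.250: state=(2.906, 1.313)
t=0.500: state=(3.399, 1.728)
t=0.750: state=(3.727, 2.470)
t=1.000: state=(3.669, 3.638)
t=1.250: state=(3.107, 5.042)
t=1.500: state=(2.278, 6.072)
t=1.750: state=(1.555, 6.263)
t=2.000: state=(1.085, 5.757)
t=2.250: state=(0.819, 4.934)
t=2.500: state=(0.681, 4.072)
t=2.750: state=(0.622, 3.299)
t=3.000: state=(0.616, 2.657)
t=3.250: state=(0.651, 2.146)
t=3.500: state=(0.725, 1.751)
t=3.750: state=(0.838, 1.455)
t=4.000: state=(0.998, 1.241)
t=4.250: state=(1.212, 1.098)
t=4.500: state=(1.492, 1.018)
t=4.750: state=(1.845, 1.004)
t=5.000: state=(2.277, 1.067)
t=5.250: state=(2.772, 1.242)
t=5.500: state=(3.279, 1.594)
t=5.750: state=(3.670, 2.239)
t=6.000: state=(3.732, 3.296)
t=6.250: state=(3.294, 4.685)
t=6.400: state=(2.834, 5.470)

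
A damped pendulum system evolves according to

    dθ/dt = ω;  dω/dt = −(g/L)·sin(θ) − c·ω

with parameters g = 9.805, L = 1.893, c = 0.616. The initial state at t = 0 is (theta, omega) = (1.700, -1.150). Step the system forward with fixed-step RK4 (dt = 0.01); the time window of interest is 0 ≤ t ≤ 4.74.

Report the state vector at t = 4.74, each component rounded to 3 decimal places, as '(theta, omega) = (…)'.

(theta, omega) = (-0.245, 0.700)

t=0.000: state=(1.700, -1.150)
step 1 (dt=0.01): k1=(-1.150, -4.428), k2=(-1.172, -4.418), k3=(-1.172, -4.418), k4=(-1.194, -4.408); state += dt/6·(k1+2k2+2k3+k4)
t=0.010: state=(1.688, -1.194)
t=0.020: state=(1.676, -1.238)
t=0.030: state=(1.664, -1.282)
continuing one RK4 step at a time; state shown every 20 steps (Δt=0.2):
t=0.200: state=(1.384, -1.987)
t=0.400: state=(0.917, -2.641)
t=0.600: state=(0.354, -2.905)
t=0.800: state=(-0.208, -2.628)
t=1.000: state=(-0.667, -1.899)
t=1.200: state=(-0.954, -0.963)
t=1.400: state=(-1.052, -0.022)
t=1.600: state=(-0.970, 0.813)
t=1.800: state=(-0.739, 1.458)
t=2.000: state=(-0.406, 1.817)
t=2.200: state=(-0.037, 1.815)
t=2.400: state=(0.297, 1.470)
t=2.600: state=(0.536, 0.896)
t=2.800: state=(0.650, 0.238)
t=3.000: state=(0.634, -0.381)
t=3.200: state=(0.506, -0.868)
t=3.400: state=(0.300, -1.151)
t=3.600: state=(0.062, -1.191)
t=3.800: state=(-0.161, -1.000)
t=4.000: state=(-0.327, -0.642)
t=4.200: state=(-0.412, -0.208)
t=4.400: state=(-0.411, 0.212)
t=4.600: state=(-0.333, 0.546)
t=4.740: state=(-0.245, 0.700)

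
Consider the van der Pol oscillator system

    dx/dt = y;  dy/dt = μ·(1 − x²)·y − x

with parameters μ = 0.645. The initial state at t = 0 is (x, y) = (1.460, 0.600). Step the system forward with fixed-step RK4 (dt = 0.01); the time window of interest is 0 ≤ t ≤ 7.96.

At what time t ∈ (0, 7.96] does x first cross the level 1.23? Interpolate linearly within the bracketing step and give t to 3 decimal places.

t=0.000: state=(1.460, 0.600)
step 1 (dt=0.01): k1=(0.600, -1.898), k2=(0.591, -1.897), k3=(0.591, -1.897), k4=(0.581, -1.896); state += dt/6·(k1+2k2+2k3+k4)
t=0.010: state=(1.466, 0.581)
t=0.020: state=(1.472, 0.562)
t=0.030: state=(1.477, 0.543)
continuing one RK4 step at a time; state shown every 50 steps (Δt=0.5):
t=0.500: state=(1.540, -0.231)
t=1.000: state=(1.279, -0.781)
t=1.060: state=(1.230, -0.838)
next step: t=1.070: state=(1.222, -0.847) — x has crossed 1.23
linear interpolation between t=1.060 (1.23013) and t=1.070 (1.22171) → t≈1.060

t = 1.060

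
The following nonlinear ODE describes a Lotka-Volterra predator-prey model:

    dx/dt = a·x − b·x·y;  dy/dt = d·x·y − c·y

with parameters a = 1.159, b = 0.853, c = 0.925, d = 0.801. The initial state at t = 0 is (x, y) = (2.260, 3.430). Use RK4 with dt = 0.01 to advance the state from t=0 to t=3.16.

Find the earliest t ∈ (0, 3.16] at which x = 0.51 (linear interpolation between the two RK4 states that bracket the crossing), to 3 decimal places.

t = 0.727

t=0.000: state=(2.260, 3.430)
step 1 (dt=0.01): k1=(-3.993, 3.036), k2=(-3.987, 2.995), k3=(-3.986, 2.995), k4=(-3.979, 2.952); state += dt/6·(k1+2k2+2k3+k4)
t=0.010: state=(2.220, 3.460)
t=0.020: state=(2.180, 3.489)
t=0.030: state=(2.141, 3.517)
continuing one RK4 step at a time; state shown every 20 steps (Δt=0.2):
t=0.200: state=(1.523, 3.852)
t=0.400: state=(0.986, 3.902)
t=0.600: state=(0.649, 3.689)
t=0.720: state=(0.516, 3.490)
next step: t=0.730: state=(0.507, 3.472) — x has crossed 0.51
linear interpolation between t=0.720 (0.51643) and t=0.730 (0.50716) → t≈0.727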